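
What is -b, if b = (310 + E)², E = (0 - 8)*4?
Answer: -77284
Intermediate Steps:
E = -32 (E = -8*4 = -32)
b = 77284 (b = (310 - 32)² = 278² = 77284)
-b = -1*77284 = -77284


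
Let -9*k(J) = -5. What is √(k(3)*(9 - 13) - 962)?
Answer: I*√8678/3 ≈ 31.052*I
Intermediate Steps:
k(J) = 5/9 (k(J) = -⅑*(-5) = 5/9)
√(k(3)*(9 - 13) - 962) = √(5*(9 - 13)/9 - 962) = √((5/9)*(-4) - 962) = √(-20/9 - 962) = √(-8678/9) = I*√8678/3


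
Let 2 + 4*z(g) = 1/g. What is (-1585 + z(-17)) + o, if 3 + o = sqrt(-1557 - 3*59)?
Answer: -108019/68 + 17*I*sqrt(6) ≈ -1588.5 + 41.641*I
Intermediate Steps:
z(g) = -1/2 + 1/(4*g)
o = -3 + 17*I*sqrt(6) (o = -3 + sqrt(-1557 - 3*59) = -3 + sqrt(-1557 - 177) = -3 + sqrt(-1734) = -3 + 17*I*sqrt(6) ≈ -3.0 + 41.641*I)
(-1585 + z(-17)) + o = (-1585 + (1/4)*(1 - 2*(-17))/(-17)) + (-3 + 17*I*sqrt(6)) = (-1585 + (1/4)*(-1/17)*(1 + 34)) + (-3 + 17*I*sqrt(6)) = (-1585 + (1/4)*(-1/17)*35) + (-3 + 17*I*sqrt(6)) = (-1585 - 35/68) + (-3 + 17*I*sqrt(6)) = -107815/68 + (-3 + 17*I*sqrt(6)) = -108019/68 + 17*I*sqrt(6)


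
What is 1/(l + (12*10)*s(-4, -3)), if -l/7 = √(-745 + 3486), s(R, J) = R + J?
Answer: -120/81613 + √2741/81613 ≈ -0.00082886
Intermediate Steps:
s(R, J) = J + R
l = -7*√2741 (l = -7*√(-745 + 3486) = -7*√2741 ≈ -366.48)
1/(l + (12*10)*s(-4, -3)) = 1/(-7*√2741 + (12*10)*(-3 - 4)) = 1/(-7*√2741 + 120*(-7)) = 1/(-7*√2741 - 840) = 1/(-840 - 7*√2741)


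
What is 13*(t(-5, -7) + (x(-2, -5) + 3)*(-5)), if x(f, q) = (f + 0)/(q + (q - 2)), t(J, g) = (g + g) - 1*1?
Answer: -2405/6 ≈ -400.83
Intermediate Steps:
t(J, g) = -1 + 2*g (t(J, g) = 2*g - 1 = -1 + 2*g)
x(f, q) = f/(-2 + 2*q) (x(f, q) = f/(q + (-2 + q)) = f/(-2 + 2*q))
13*(t(-5, -7) + (x(-2, -5) + 3)*(-5)) = 13*((-1 + 2*(-7)) + ((½)*(-2)/(-1 - 5) + 3)*(-5)) = 13*((-1 - 14) + ((½)*(-2)/(-6) + 3)*(-5)) = 13*(-15 + ((½)*(-2)*(-⅙) + 3)*(-5)) = 13*(-15 + (⅙ + 3)*(-5)) = 13*(-15 + (19/6)*(-5)) = 13*(-15 - 95/6) = 13*(-185/6) = -2405/6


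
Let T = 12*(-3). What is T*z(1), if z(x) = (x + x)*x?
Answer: -72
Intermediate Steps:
z(x) = 2*x² (z(x) = (2*x)*x = 2*x²)
T = -36
T*z(1) = -72*1² = -72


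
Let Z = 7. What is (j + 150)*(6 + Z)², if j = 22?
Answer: 29068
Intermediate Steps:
(j + 150)*(6 + Z)² = (22 + 150)*(6 + 7)² = 172*13² = 172*169 = 29068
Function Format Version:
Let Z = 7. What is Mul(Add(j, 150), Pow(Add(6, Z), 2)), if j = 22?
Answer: 29068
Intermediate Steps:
Mul(Add(j, 150), Pow(Add(6, Z), 2)) = Mul(Add(22, 150), Pow(Add(6, 7), 2)) = Mul(172, Pow(13, 2)) = Mul(172, 169) = 29068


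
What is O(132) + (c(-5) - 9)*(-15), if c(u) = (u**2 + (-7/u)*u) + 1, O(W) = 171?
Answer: 21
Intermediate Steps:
c(u) = -6 + u**2 (c(u) = (u**2 - 7) + 1 = (-7 + u**2) + 1 = -6 + u**2)
O(132) + (c(-5) - 9)*(-15) = 171 + ((-6 + (-5)**2) - 9)*(-15) = 171 + ((-6 + 25) - 9)*(-15) = 171 + (19 - 9)*(-15) = 171 + 10*(-15) = 171 - 150 = 21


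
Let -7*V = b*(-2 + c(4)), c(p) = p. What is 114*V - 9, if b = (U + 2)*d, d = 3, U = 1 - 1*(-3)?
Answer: -4167/7 ≈ -595.29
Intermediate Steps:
U = 4 (U = 1 + 3 = 4)
b = 18 (b = (4 + 2)*3 = 6*3 = 18)
V = -36/7 (V = -18*(-2 + 4)/7 = -18*2/7 = -⅐*36 = -36/7 ≈ -5.1429)
114*V - 9 = 114*(-36/7) - 9 = -4104/7 - 9 = -4167/7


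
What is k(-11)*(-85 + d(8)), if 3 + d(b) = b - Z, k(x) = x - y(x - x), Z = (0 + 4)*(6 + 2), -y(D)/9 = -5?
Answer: 6272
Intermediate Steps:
y(D) = 45 (y(D) = -9*(-5) = 45)
Z = 32 (Z = 4*8 = 32)
k(x) = -45 + x (k(x) = x - 1*45 = x - 45 = -45 + x)
d(b) = -35 + b (d(b) = -3 + (b - 1*32) = -3 + (b - 32) = -3 + (-32 + b) = -35 + b)
k(-11)*(-85 + d(8)) = (-45 - 11)*(-85 + (-35 + 8)) = -56*(-85 - 27) = -56*(-112) = 6272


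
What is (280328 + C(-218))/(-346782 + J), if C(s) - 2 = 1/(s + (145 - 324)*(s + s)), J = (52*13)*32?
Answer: -21816962581/25305123900 ≈ -0.86216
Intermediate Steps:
J = 21632 (J = 676*32 = 21632)
C(s) = 2 - 1/(357*s) (C(s) = 2 + 1/(s + (145 - 324)*(s + s)) = 2 + 1/(s - 358*s) = 2 + 1/(-357*s) = 2 - 1/(357*s))
(280328 + C(-218))/(-346782 + J) = (280328 + (2 - 1/357/(-218)))/(-346782 + 21632) = (280328 + (2 - 1/357*(-1/218)))/(-325150) = (280328 + (2 + 1/77826))*(-1/325150) = (280328 + 155653/77826)*(-1/325150) = (21816962581/77826)*(-1/325150) = -21816962581/25305123900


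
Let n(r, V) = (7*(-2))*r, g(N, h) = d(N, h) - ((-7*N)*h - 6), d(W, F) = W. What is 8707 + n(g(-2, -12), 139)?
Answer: 6299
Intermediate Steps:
g(N, h) = 6 + N + 7*N*h (g(N, h) = N - ((-7*N)*h - 6) = N - (-7*N*h - 6) = N - (-6 - 7*N*h) = N + (6 + 7*N*h) = 6 + N + 7*N*h)
n(r, V) = -14*r
8707 + n(g(-2, -12), 139) = 8707 - 14*(6 - 2 + 7*(-2)*(-12)) = 8707 - 14*(6 - 2 + 168) = 8707 - 14*172 = 8707 - 2408 = 6299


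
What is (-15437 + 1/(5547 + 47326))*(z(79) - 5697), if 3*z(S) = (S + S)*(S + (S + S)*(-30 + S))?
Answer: -331547988904500/52873 ≈ -6.2706e+9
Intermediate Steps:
z(S) = 2*S*(S + 2*S*(-30 + S))/3 (z(S) = ((S + S)*(S + (S + S)*(-30 + S)))/3 = ((2*S)*(S + (2*S)*(-30 + S)))/3 = ((2*S)*(S + 2*S*(-30 + S)))/3 = (2*S*(S + 2*S*(-30 + S)))/3 = 2*S*(S + 2*S*(-30 + S))/3)
(-15437 + 1/(5547 + 47326))*(z(79) - 5697) = (-15437 + 1/(5547 + 47326))*((⅔)*79²*(-59 + 2*79) - 5697) = (-15437 + 1/52873)*((⅔)*6241*(-59 + 158) - 5697) = (-15437 + 1/52873)*((⅔)*6241*99 - 5697) = -816200500*(411906 - 5697)/52873 = -816200500/52873*406209 = -331547988904500/52873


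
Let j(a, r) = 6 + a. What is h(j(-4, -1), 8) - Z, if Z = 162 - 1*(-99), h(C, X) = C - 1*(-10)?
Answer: -249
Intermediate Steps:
h(C, X) = 10 + C (h(C, X) = C + 10 = 10 + C)
Z = 261 (Z = 162 + 99 = 261)
h(j(-4, -1), 8) - Z = (10 + (6 - 4)) - 1*261 = (10 + 2) - 261 = 12 - 261 = -249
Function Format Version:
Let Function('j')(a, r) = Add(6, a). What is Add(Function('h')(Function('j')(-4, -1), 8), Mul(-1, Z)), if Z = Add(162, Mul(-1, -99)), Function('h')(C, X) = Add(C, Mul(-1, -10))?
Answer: -249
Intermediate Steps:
Function('h')(C, X) = Add(10, C) (Function('h')(C, X) = Add(C, 10) = Add(10, C))
Z = 261 (Z = Add(162, 99) = 261)
Add(Function('h')(Function('j')(-4, -1), 8), Mul(-1, Z)) = Add(Add(10, Add(6, -4)), Mul(-1, 261)) = Add(Add(10, 2), -261) = Add(12, -261) = -249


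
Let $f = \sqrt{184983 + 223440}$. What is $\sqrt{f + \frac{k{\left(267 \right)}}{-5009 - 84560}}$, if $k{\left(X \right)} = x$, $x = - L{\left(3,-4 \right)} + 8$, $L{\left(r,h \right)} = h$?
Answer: $\frac{\sqrt{-1074828 + 8022605761 \sqrt{408423}}}{89569} \approx 25.28$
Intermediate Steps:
$x = 12$ ($x = \left(-1\right) \left(-4\right) + 8 = 4 + 8 = 12$)
$k{\left(X \right)} = 12$
$f = \sqrt{408423} \approx 639.08$
$\sqrt{f + \frac{k{\left(267 \right)}}{-5009 - 84560}} = \sqrt{\sqrt{408423} + \frac{12}{-5009 - 84560}} = \sqrt{\sqrt{408423} + \frac{12}{-89569}} = \sqrt{\sqrt{408423} + 12 \left(- \frac{1}{89569}\right)} = \sqrt{\sqrt{408423} - \frac{12}{89569}} = \sqrt{- \frac{12}{89569} + \sqrt{408423}}$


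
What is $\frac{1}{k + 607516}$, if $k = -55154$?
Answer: $\frac{1}{552362} \approx 1.8104 \cdot 10^{-6}$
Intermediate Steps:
$\frac{1}{k + 607516} = \frac{1}{-55154 + 607516} = \frac{1}{552362}$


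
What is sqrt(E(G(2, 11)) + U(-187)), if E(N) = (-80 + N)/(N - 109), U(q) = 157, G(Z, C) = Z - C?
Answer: sqrt(2196570)/118 ≈ 12.560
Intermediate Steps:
E(N) = (-80 + N)/(-109 + N)
sqrt(E(G(2, 11)) + U(-187)) = sqrt((-80 + (2 - 1*11))/(-109 + (2 - 1*11)) + 157) = sqrt((-80 + (2 - 11))/(-109 + (2 - 11)) + 157) = sqrt((-80 - 9)/(-109 - 9) + 157) = sqrt(-89/(-118) + 157) = sqrt(-1/118*(-89) + 157) = sqrt(89/118 + 157) = sqrt(18615/118) = sqrt(2196570)/118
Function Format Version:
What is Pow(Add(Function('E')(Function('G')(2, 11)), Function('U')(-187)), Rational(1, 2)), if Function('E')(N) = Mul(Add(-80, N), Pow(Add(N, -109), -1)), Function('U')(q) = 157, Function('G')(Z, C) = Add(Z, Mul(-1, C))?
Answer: Mul(Rational(1, 118), Pow(2196570, Rational(1, 2))) ≈ 12.560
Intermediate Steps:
Function('E')(N) = Mul(Pow(Add(-109, N), -1), Add(-80, N)) (Function('E')(N) = Mul(Add(-80, N), Pow(Add(-109, N), -1)) = Mul(Pow(Add(-109, N), -1), Add(-80, N)))
Pow(Add(Function('E')(Function('G')(2, 11)), Function('U')(-187)), Rational(1, 2)) = Pow(Add(Mul(Pow(Add(-109, Add(2, Mul(-1, 11))), -1), Add(-80, Add(2, Mul(-1, 11)))), 157), Rational(1, 2)) = Pow(Add(Mul(Pow(Add(-109, Add(2, -11)), -1), Add(-80, Add(2, -11))), 157), Rational(1, 2)) = Pow(Add(Mul(Pow(Add(-109, -9), -1), Add(-80, -9)), 157), Rational(1, 2)) = Pow(Add(Mul(Pow(-118, -1), -89), 157), Rational(1, 2)) = Pow(Add(Mul(Rational(-1, 118), -89), 157), Rational(1, 2)) = Pow(Add(Rational(89, 118), 157), Rational(1, 2)) = Pow(Rational(18615, 118), Rational(1, 2)) = Mul(Rational(1, 118), Pow(2196570, Rational(1, 2)))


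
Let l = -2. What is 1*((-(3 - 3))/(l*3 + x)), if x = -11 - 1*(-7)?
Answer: 0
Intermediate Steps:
x = -4 (x = -11 + 7 = -4)
1*((-(3 - 3))/(l*3 + x)) = 1*((-(3 - 3))/(-2*3 - 4)) = 1*((-1*0)/(-6 - 4)) = 1*(0/(-10)) = 1*(-⅒*0) = 1*0 = 0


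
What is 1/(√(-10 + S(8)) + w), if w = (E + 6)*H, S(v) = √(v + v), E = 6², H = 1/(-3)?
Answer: -7/101 - I*√6/202 ≈ -0.069307 - 0.012126*I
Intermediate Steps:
H = -⅓ ≈ -0.33333
E = 36
S(v) = √2*√v (S(v) = √(2*v) = √2*√v)
w = -14 (w = (36 + 6)*(-⅓) = 42*(-⅓) = -14)
1/(√(-10 + S(8)) + w) = 1/(√(-10 + √2*√8) - 14) = 1/(√(-10 + √2*(2*√2)) - 14) = 1/(√(-10 + 4) - 14) = 1/(√(-6) - 14) = 1/(I*√6 - 14) = 1/(-14 + I*√6)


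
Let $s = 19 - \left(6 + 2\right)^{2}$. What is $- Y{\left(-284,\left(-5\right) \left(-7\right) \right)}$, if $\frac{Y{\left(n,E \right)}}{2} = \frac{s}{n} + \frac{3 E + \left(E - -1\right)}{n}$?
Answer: $\frac{48}{71} \approx 0.67606$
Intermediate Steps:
$s = -45$ ($s = 19 - 8^{2} = 19 - 64 = -45$)
$Y{\left(n,E \right)} = - \frac{90}{n} + \frac{2 \left(1 + 4 E\right)}{n}$ ($Y{\left(n,E \right)} = 2 \left(- \frac{45}{n} + \frac{3 E + \left(E - -1\right)}{n}\right) = 2 \left(- \frac{45}{n} + \frac{3 E + \left(E + 1\right)}{n}\right) = 2 \left(- \frac{45}{n} + \frac{3 E + \left(1 + E\right)}{n}\right) = 2 \left(- \frac{45}{n} + \frac{1 + 4 E}{n}\right) = - \frac{90}{n} + \frac{2 \left(1 + 4 E\right)}{n}$)
$- Y{\left(-284,\left(-5\right) \left(-7\right) \right)} = - \frac{8 \left(-11 - -35\right)}{-284} = - \frac{8 \left(-1\right) \left(-11 + 35\right)}{284} = - \frac{8 \left(-1\right) 24}{284} = \left(-1\right) \left(- \frac{48}{71}\right) = \frac{48}{71}$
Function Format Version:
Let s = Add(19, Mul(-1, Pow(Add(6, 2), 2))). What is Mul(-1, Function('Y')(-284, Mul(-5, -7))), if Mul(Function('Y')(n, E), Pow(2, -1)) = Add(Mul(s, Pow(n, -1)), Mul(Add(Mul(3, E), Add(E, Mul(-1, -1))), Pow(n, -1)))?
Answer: Rational(48, 71) ≈ 0.67606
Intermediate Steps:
s = -45 (s = Add(19, Mul(-1, Pow(8, 2))) = Add(19, Mul(-1, 64)) = Add(19, -64) = -45)
Function('Y')(n, E) = Add(Mul(-90, Pow(n, -1)), Mul(2, Pow(n, -1), Add(1, Mul(4, E)))) (Function('Y')(n, E) = Mul(2, Add(Mul(-45, Pow(n, -1)), Mul(Add(Mul(3, E), Add(E, Mul(-1, -1))), Pow(n, -1)))) = Mul(2, Add(Mul(-45, Pow(n, -1)), Mul(Add(Mul(3, E), Add(E, 1)), Pow(n, -1)))) = Mul(2, Add(Mul(-45, Pow(n, -1)), Mul(Add(Mul(3, E), Add(1, E)), Pow(n, -1)))) = Mul(2, Add(Mul(-45, Pow(n, -1)), Mul(Add(1, Mul(4, E)), Pow(n, -1)))) = Mul(2, Add(Mul(-45, Pow(n, -1)), Mul(Pow(n, -1), Add(1, Mul(4, E))))) = Add(Mul(-90, Pow(n, -1)), Mul(2, Pow(n, -1), Add(1, Mul(4, E)))))
Mul(-1, Function('Y')(-284, Mul(-5, -7))) = Mul(-1, Mul(8, Pow(-284, -1), Add(-11, Mul(-5, -7)))) = Mul(-1, Mul(8, Rational(-1, 284), Add(-11, 35))) = Mul(-1, Mul(8, Rational(-1, 284), 24)) = Mul(-1, Rational(-48, 71)) = Rational(48, 71)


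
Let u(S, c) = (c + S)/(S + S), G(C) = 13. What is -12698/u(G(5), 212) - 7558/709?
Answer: -235775482/159525 ≈ -1478.0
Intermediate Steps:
u(S, c) = (S + c)/(2*S) (u(S, c) = (S + c)/((2*S)) = (S + c)*(1/(2*S)) = (S + c)/(2*S))
-12698/u(G(5), 212) - 7558/709 = -12698*26/(13 + 212) - 7558/709 = -12698/((½)*(1/13)*225) - 7558*1/709 = -12698/225/26 - 7558/709 = -12698*26/225 - 7558/709 = -330148/225 - 7558/709 = -235775482/159525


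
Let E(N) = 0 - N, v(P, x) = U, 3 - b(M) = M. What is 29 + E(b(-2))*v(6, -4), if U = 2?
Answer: 19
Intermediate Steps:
b(M) = 3 - M
v(P, x) = 2
E(N) = -N
29 + E(b(-2))*v(6, -4) = 29 - (3 - 1*(-2))*2 = 29 - (3 + 2)*2 = 29 - 1*5*2 = 29 - 5*2 = 29 - 10 = 19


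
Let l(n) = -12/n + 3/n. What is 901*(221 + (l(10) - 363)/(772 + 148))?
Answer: 1828634461/9200 ≈ 1.9876e+5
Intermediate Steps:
l(n) = -9/n
901*(221 + (l(10) - 363)/(772 + 148)) = 901*(221 + (-9/10 - 363)/(772 + 148)) = 901*(221 + (-9*⅒ - 363)/920) = 901*(221 + (-9/10 - 363)*(1/920)) = 901*(221 - 3639/10*1/920) = 901*(221 - 3639/9200) = 901*(2029561/9200) = 1828634461/9200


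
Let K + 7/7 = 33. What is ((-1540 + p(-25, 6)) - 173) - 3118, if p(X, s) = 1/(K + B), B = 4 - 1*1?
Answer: -169084/35 ≈ -4831.0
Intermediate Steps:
K = 32 (K = -1 + 33 = 32)
B = 3 (B = 4 - 1 = 3)
p(X, s) = 1/35 (p(X, s) = 1/(32 + 3) = 1/35)
((-1540 + p(-25, 6)) - 173) - 3118 = ((-1540 + 1/35) - 173) - 3118 = (-53899/35 - 173) - 3118 = -59954/35 - 3118 = -169084/35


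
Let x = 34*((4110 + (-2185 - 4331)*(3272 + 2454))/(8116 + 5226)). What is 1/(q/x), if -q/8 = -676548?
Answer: -105701767/6017668944 ≈ -0.017565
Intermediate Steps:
q = 5412384 (q = -8*(-676548) = 5412384)
x = -634210602/6671 (x = 34*((4110 - 6516*5726)/13342) = 34*((4110 - 37310616)*(1/13342)) = 34*(-37306506*1/13342) = 34*(-18653253/6671) = -634210602/6671 ≈ -95070.)
1/(q/x) = 1/(5412384/(-634210602/6671)) = 1/(5412384*(-6671/634210602)) = 1/(-6017668944/105701767) = -105701767/6017668944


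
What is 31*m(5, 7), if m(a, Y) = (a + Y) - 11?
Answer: 31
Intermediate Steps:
m(a, Y) = -11 + Y + a (m(a, Y) = (Y + a) - 11 = -11 + Y + a)
31*m(5, 7) = 31*(-11 + 7 + 5) = 31*1 = 31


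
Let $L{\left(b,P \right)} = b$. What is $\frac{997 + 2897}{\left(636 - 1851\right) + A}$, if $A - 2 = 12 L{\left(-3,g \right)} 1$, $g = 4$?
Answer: $- \frac{3894}{1249} \approx -3.1177$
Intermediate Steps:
$A = -34$ ($A = 2 + 12 \left(-3\right) 1 = 2 - 36 = -34$)
$\frac{997 + 2897}{\left(636 - 1851\right) + A} = \frac{997 + 2897}{\left(636 - 1851\right) - 34} = \frac{3894}{-1215 - 34} = \frac{3894}{-1249} = 3894 \left(- \frac{1}{1249}\right) = - \frac{3894}{1249}$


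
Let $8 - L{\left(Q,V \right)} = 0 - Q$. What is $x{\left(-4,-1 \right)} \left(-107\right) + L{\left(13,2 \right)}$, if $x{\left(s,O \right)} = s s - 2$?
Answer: $-1477$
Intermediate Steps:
$x{\left(s,O \right)} = -2 + s^{2}$ ($x{\left(s,O \right)} = s^{2} - 2 = -2 + s^{2}$)
$L{\left(Q,V \right)} = 8 + Q$ ($L{\left(Q,V \right)} = 8 - \left(0 - Q\right) = 8 - - Q = 8 + Q$)
$x{\left(-4,-1 \right)} \left(-107\right) + L{\left(13,2 \right)} = \left(-2 + \left(-4\right)^{2}\right) \left(-107\right) + \left(8 + 13\right) = \left(-2 + 16\right) \left(-107\right) + 21 = 14 \left(-107\right) + 21 = -1498 + 21 = -1477$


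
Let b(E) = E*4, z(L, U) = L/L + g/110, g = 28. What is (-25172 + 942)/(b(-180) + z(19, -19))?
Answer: 1332650/39531 ≈ 33.712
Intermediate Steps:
z(L, U) = 69/55 (z(L, U) = L/L + 28/110 = 1 + 28*(1/110) = 1 + 14/55 = 69/55)
b(E) = 4*E
(-25172 + 942)/(b(-180) + z(19, -19)) = (-25172 + 942)/(4*(-180) + 69/55) = -24230/(-720 + 69/55) = -24230/(-39531/55) = -24230*(-55/39531) = 1332650/39531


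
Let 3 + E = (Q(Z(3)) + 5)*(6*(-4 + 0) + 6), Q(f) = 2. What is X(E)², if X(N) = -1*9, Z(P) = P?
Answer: 81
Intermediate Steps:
E = -129 (E = -3 + (2 + 5)*(6*(-4 + 0) + 6) = -3 + 7*(6*(-4) + 6) = -3 + 7*(-24 + 6) = -3 + 7*(-18) = -3 - 126 = -129)
X(N) = -9
X(E)² = (-9)² = 81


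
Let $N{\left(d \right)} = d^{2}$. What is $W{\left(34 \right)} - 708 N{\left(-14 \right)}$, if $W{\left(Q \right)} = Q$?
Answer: $-138734$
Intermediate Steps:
$W{\left(34 \right)} - 708 N{\left(-14 \right)} = 34 - 708 \left(-14\right)^{2} = 34 - 138768 = -138734$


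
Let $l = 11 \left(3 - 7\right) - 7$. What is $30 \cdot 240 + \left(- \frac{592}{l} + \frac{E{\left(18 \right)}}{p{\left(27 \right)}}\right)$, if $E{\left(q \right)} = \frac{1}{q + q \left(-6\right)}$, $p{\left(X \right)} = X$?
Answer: $\frac{297911503}{41310} \approx 7211.6$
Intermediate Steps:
$l = -51$ ($l = 11 \left(3 - 7\right) - 7 = 11 \left(-4\right) - 7 = -44 - 7 = -51$)
$E{\left(q \right)} = - \frac{1}{5 q}$ ($E{\left(q \right)} = \frac{1}{q - 6 q} = \frac{1}{\left(-5\right) q} = - \frac{1}{5 q}$)
$30 \cdot 240 + \left(- \frac{592}{l} + \frac{E{\left(18 \right)}}{p{\left(27 \right)}}\right) = 30 \cdot 240 + \left(- \frac{592}{-51} + \frac{\left(- \frac{1}{5}\right) \frac{1}{18}}{27}\right) = 7200 + \left(\left(-592\right) \left(- \frac{1}{51}\right) + \left(- \frac{1}{5}\right) \frac{1}{18} \cdot \frac{1}{27}\right) = 7200 + \left(\frac{592}{51} - \frac{1}{2430}\right) = 7200 + \frac{479503}{41310} = \frac{297911503}{41310}$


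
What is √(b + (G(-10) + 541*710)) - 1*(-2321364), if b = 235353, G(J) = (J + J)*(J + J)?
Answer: 2321364 + √619863 ≈ 2.3222e+6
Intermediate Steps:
G(J) = 4*J² (G(J) = (2*J)*(2*J) = 4*J²)
√(b + (G(-10) + 541*710)) - 1*(-2321364) = √(235353 + (4*(-10)² + 541*710)) - 1*(-2321364) = √(235353 + (4*100 + 384110)) + 2321364 = √(235353 + (400 + 384110)) + 2321364 = √(235353 + 384510) + 2321364 = √619863 + 2321364 = 2321364 + √619863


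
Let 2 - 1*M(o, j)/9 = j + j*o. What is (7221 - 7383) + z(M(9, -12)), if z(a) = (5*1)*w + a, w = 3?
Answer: 951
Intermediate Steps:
M(o, j) = 18 - 9*j - 9*j*o (M(o, j) = 18 - 9*(j + j*o) = 18 + (-9*j - 9*j*o) = 18 - 9*j - 9*j*o)
z(a) = 15 + a (z(a) = (5*1)*3 + a = 5*3 + a = 15 + a)
(7221 - 7383) + z(M(9, -12)) = (7221 - 7383) + (15 + (18 - 9*(-12) - 9*(-12)*9)) = -162 + (15 + (18 + 108 + 972)) = -162 + (15 + 1098) = -162 + 1113 = 951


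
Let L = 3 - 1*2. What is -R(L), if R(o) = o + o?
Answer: -2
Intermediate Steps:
L = 1 (L = 3 - 2 = 1)
R(o) = 2*o
-R(L) = -2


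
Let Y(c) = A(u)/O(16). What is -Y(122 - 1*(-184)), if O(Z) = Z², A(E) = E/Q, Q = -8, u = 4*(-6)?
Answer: -3/256 ≈ -0.011719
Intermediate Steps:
u = -24
A(E) = -E/8 (A(E) = E/(-8) = E*(-⅛) = -E/8)
Y(c) = 3/256 (Y(c) = (-⅛*(-24))/(16²) = 3/256)
-Y(122 - 1*(-184)) = -1*3/256 = -3/256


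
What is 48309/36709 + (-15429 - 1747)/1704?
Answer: -68524406/7819017 ≈ -8.7638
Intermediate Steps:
48309/36709 + (-15429 - 1747)/1704 = 48309*(1/36709) - 17176*1/1704 = 48309/36709 - 2147/213 = -68524406/7819017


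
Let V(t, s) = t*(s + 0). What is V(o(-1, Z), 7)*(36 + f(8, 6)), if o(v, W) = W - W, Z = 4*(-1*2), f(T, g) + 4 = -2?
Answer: 0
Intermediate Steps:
f(T, g) = -6 (f(T, g) = -4 - 2 = -6)
Z = -8 (Z = 4*(-2) = -8)
o(v, W) = 0
V(t, s) = s*t (V(t, s) = t*s = s*t)
V(o(-1, Z), 7)*(36 + f(8, 6)) = (7*0)*(36 - 6) = 0*30 = 0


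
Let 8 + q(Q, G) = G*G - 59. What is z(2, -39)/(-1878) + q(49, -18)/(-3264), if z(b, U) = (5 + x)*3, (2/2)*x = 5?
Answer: -96761/1021632 ≈ -0.094712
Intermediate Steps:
x = 5
q(Q, G) = -67 + G**2 (q(Q, G) = -8 + (G*G - 59) = -8 + (G**2 - 59) = -8 + (-59 + G**2) = -67 + G**2)
z(b, U) = 30 (z(b, U) = (5 + 5)*3 = 10*3 = 30)
z(2, -39)/(-1878) + q(49, -18)/(-3264) = 30/(-1878) + (-67 + (-18)**2)/(-3264) = 30*(-1/1878) + (-67 + 324)*(-1/3264) = -5/313 + 257*(-1/3264) = -5/313 - 257/3264 = -96761/1021632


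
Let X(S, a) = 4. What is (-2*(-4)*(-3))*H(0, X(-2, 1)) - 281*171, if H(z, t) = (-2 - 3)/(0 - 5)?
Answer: -48075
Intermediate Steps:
H(z, t) = 1 (H(z, t) = -5/(-5) = -5*(-1/5) = 1)
(-2*(-4)*(-3))*H(0, X(-2, 1)) - 281*171 = (-2*(-4)*(-3))*1 - 281*171 = (8*(-3))*1 - 48051 = -24*1 - 48051 = -24 - 48051 = -48075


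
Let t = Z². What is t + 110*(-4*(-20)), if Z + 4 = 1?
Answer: 8809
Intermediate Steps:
Z = -3 (Z = -4 + 1 = -3)
t = 9 (t = (-3)² = 9)
t + 110*(-4*(-20)) = 9 + 110*(-4*(-20)) = 9 + 110*80 = 9 + 8800 = 8809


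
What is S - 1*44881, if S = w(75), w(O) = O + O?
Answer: -44731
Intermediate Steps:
w(O) = 2*O
S = 150 (S = 2*75 = 150)
S - 1*44881 = 150 - 1*44881 = 150 - 44881 = -44731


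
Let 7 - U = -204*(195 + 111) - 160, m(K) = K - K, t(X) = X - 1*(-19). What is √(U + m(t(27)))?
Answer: √62591 ≈ 250.18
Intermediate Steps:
t(X) = 19 + X (t(X) = X + 19 = 19 + X)
m(K) = 0
U = 62591 (U = 7 - (-204*(195 + 111) - 160) = 7 - (-204*306 - 160) = 7 - (-62424 - 160) = 7 - 1*(-62584) = 7 + 62584 = 62591)
√(U + m(t(27))) = √(62591 + 0) = √62591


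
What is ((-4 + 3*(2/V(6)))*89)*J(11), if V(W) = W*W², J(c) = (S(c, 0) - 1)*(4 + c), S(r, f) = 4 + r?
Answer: -445445/6 ≈ -74241.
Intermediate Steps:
J(c) = (3 + c)*(4 + c) (J(c) = ((4 + c) - 1)*(4 + c) = (3 + c)*(4 + c))
V(W) = W³
((-4 + 3*(2/V(6)))*89)*J(11) = ((-4 + 3*(2/(6³)))*89)*(12 + 11² + 7*11) = ((-4 + 3*(2/216))*89)*(12 + 121 + 77) = ((-4 + 3*(2*(1/216)))*89)*210 = ((-4 + 3*(1/108))*89)*210 = ((-4 + 1/36)*89)*210 = -143/36*89*210 = -12727/36*210 = -445445/6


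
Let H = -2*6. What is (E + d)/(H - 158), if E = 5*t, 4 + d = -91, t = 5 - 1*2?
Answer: 8/17 ≈ 0.47059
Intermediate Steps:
t = 3 (t = 5 - 2 = 3)
d = -95 (d = -4 - 91 = -95)
H = -12
E = 15 (E = 5*3 = 15)
(E + d)/(H - 158) = (15 - 95)/(-12 - 158) = -80/(-170) = -80*(-1/170) = 8/17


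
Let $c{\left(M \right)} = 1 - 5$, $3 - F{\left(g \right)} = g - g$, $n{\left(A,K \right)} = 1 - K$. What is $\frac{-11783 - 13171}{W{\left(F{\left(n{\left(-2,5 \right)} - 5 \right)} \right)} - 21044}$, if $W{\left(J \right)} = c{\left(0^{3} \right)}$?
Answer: $\frac{4159}{3508} \approx 1.1856$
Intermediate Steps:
$F{\left(g \right)} = 3$ ($F{\left(g \right)} = 3 - \left(g - g\right) = 3 - 0 = 3 + 0 = 3$)
$c{\left(M \right)} = -4$
$W{\left(J \right)} = -4$
$\frac{-11783 - 13171}{W{\left(F{\left(n{\left(-2,5 \right)} - 5 \right)} \right)} - 21044} = \frac{-11783 - 13171}{-4 - 21044} = - \frac{24954}{-21048} = \left(-24954\right) \left(- \frac{1}{21048}\right) = \frac{4159}{3508}$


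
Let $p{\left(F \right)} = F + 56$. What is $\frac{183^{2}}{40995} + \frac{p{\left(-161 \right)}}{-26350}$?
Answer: $\frac{788213}{960194} \approx 0.82089$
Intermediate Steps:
$p{\left(F \right)} = 56 + F$
$\frac{183^{2}}{40995} + \frac{p{\left(-161 \right)}}{-26350} = \frac{183^{2}}{40995} + \frac{56 - 161}{-26350} = 33489 \cdot \frac{1}{40995} - - \frac{21}{5270} = \frac{3721}{4555} + \frac{21}{5270} = \frac{788213}{960194}$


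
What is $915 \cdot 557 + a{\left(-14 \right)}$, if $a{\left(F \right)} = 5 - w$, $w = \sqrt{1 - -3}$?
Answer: $509658$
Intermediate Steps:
$w = 2$ ($w = \sqrt{1 + 3} = \sqrt{4} = 2$)
$a{\left(F \right)} = 3$ ($a{\left(F \right)} = 5 - 2 = 3$)
$915 \cdot 557 + a{\left(-14 \right)} = 915 \cdot 557 + 3 = 509655 + 3 = 509658$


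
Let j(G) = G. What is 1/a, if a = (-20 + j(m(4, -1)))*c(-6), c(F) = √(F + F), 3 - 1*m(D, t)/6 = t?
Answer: -I*√3/24 ≈ -0.072169*I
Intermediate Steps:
m(D, t) = 18 - 6*t
c(F) = √2*√F (c(F) = √(2*F) = √2*√F)
a = 8*I*√3 (a = (-20 + (18 - 6*(-1)))*(√2*√(-6)) = (-20 + (18 + 6))*(√2*(I*√6)) = (-20 + 24)*(2*I*√3) = 4*(2*I*√3) = 8*I*√3 ≈ 13.856*I)
1/a = 1/(8*I*√3) = -I*√3/24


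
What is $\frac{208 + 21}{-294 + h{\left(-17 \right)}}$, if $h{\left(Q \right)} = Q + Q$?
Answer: $- \frac{229}{328} \approx -0.69817$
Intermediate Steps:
$h{\left(Q \right)} = 2 Q$
$\frac{208 + 21}{-294 + h{\left(-17 \right)}} = \frac{208 + 21}{-294 + 2 \left(-17\right)} = \frac{229}{-294 - 34} = \frac{229}{-328} = 229 \left(- \frac{1}{328}\right) = - \frac{229}{328}$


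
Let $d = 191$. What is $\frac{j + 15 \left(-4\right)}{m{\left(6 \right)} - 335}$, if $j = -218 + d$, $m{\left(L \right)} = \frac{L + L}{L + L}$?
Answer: $\frac{87}{334} \approx 0.26048$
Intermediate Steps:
$m{\left(L \right)} = 1$ ($m{\left(L \right)} = \frac{2 L}{2 L} = 2 L \frac{1}{2 L} = 1$)
$j = -27$ ($j = -218 + 191 = -27$)
$\frac{j + 15 \left(-4\right)}{m{\left(6 \right)} - 335} = \frac{-27 + 15 \left(-4\right)}{1 - 335} = \frac{-27 - 60}{-334} = \left(-87\right) \left(- \frac{1}{334}\right) = \frac{87}{334}$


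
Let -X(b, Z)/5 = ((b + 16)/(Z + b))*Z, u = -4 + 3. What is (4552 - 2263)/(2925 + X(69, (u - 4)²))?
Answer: 1974/2425 ≈ 0.81402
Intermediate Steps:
u = -1
X(b, Z) = -5*Z*(16 + b)/(Z + b) (X(b, Z) = -5*(b + 16)/(Z + b)*Z = -5*(16 + b)/(Z + b)*Z = -5*Z*(16 + b)/(Z + b))
(4552 - 2263)/(2925 + X(69, (u - 4)²)) = (4552 - 2263)/(2925 - 5*(-1 - 4)²*(16 + 69)/((-1 - 4)² + 69)) = 2289/(2925 - 5*(-5)²*85/((-5)² + 69)) = 2289/(2925 - 5*25*85/(25 + 69)) = 2289/(2925 - 5*25*85/94) = 2289/(2925 - 5*25*1/94*85) = 2289/(2925 - 10625/94) = 2289/(264325/94) = 2289*(94/264325) = 1974/2425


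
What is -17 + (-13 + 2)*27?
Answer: -314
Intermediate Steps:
-17 + (-13 + 2)*27 = -17 - 11*27 = -17 - 297 = -314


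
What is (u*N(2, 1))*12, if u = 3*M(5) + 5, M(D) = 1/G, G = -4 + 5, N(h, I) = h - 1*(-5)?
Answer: 672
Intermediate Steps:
N(h, I) = 5 + h (N(h, I) = h + 5 = 5 + h)
G = 1
M(D) = 1 (M(D) = 1/1 = 1)
u = 8 (u = 3*1 + 5 = 3 + 5 = 8)
(u*N(2, 1))*12 = (8*(5 + 2))*12 = (8*7)*12 = 56*12 = 672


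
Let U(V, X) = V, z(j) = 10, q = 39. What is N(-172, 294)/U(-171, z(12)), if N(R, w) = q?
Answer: -13/57 ≈ -0.22807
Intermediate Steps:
N(R, w) = 39
N(-172, 294)/U(-171, z(12)) = 39/(-171) = 39*(-1/171) = -13/57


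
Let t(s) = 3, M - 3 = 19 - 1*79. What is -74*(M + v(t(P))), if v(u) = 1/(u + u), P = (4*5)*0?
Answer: 12617/3 ≈ 4205.7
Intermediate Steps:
M = -57 (M = 3 + (19 - 1*79) = 3 + (19 - 79) = 3 - 60 = -57)
P = 0 (P = 20*0 = 0)
v(u) = 1/(2*u)
-74*(M + v(t(P))) = -74*(-57 + (1/2)/3) = -74*(-57 + (1/2)*(1/3)) = -74*(-57 + 1/6) = -74*(-341/6) = 12617/3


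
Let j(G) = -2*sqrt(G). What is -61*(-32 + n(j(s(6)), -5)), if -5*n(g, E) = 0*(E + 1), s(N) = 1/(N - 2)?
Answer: 1952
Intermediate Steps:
s(N) = 1/(-2 + N)
n(g, E) = 0 (n(g, E) = -0*(E + 1) = -0*(1 + E) = -1/5*0 = 0)
-61*(-32 + n(j(s(6)), -5)) = -61*(-32 + 0) = -61*(-32) = 1952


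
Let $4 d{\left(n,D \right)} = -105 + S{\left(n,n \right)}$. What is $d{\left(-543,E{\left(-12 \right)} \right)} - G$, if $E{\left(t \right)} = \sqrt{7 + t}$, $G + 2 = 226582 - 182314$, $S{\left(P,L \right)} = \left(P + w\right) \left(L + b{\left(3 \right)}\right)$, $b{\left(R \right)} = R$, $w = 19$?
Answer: $\frac{105791}{4} \approx 26448.0$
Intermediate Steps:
$S{\left(P,L \right)} = \left(3 + L\right) \left(19 + P\right)$ ($S{\left(P,L \right)} = \left(P + 19\right) \left(L + 3\right) = \left(19 + P\right) \left(3 + L\right) = \left(3 + L\right) \left(19 + P\right)$)
$G = 44266$ ($G = -2 + \left(226582 - 182314\right) = -2 + 44268 = 44266$)
$d{\left(n,D \right)} = -12 + \frac{n^{2}}{4} + \frac{11 n}{2}$ ($d{\left(n,D \right)} = \frac{-105 + \left(57 + 3 n + 19 n + n n\right)}{4} = \frac{-105 + \left(57 + 3 n + 19 n + n^{2}\right)}{4} = \frac{-105 + \left(57 + n^{2} + 22 n\right)}{4} = \frac{-48 + n^{2} + 22 n}{4} = -12 + \frac{n^{2}}{4} + \frac{11 n}{2}$)
$d{\left(-543,E{\left(-12 \right)} \right)} - G = \left(-12 + \frac{\left(-543\right)^{2}}{4} + \frac{11}{2} \left(-543\right)\right) - 44266 = \left(-12 + \frac{1}{4} \cdot 294849 - \frac{5973}{2}\right) - 44266 = \left(-12 + \frac{294849}{4} - \frac{5973}{2}\right) - 44266 = \frac{282855}{4} - 44266 = \frac{105791}{4}$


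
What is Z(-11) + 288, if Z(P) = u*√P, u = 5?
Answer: 288 + 5*I*√11 ≈ 288.0 + 16.583*I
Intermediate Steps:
Z(P) = 5*√P
Z(-11) + 288 = 5*√(-11) + 288 = 5*(I*√11) + 288 = 5*I*√11 + 288 = 288 + 5*I*√11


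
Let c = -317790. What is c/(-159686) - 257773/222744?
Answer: 14811538241/17784549192 ≈ 0.83283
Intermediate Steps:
c/(-159686) - 257773/222744 = -317790/(-159686) - 257773/222744 = -317790*(-1/159686) - 257773*1/222744 = 158895/79843 - 257773/222744 = 14811538241/17784549192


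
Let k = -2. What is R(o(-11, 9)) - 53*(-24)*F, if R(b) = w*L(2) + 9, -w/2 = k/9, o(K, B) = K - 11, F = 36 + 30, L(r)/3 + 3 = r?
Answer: 251879/3 ≈ 83960.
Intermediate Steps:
L(r) = -9 + 3*r
F = 66
o(K, B) = -11 + K
w = 4/9 (w = -(-4)/9 = -2*(-2/9) = 4/9 ≈ 0.44444)
R(b) = 23/3 (R(b) = 4*(-9 + 3*2)/9 + 9 = 4*(-9 + 6)/9 + 9 = (4/9)*(-3) + 9 = -4/3 + 9 = 23/3)
R(o(-11, 9)) - 53*(-24)*F = 23/3 - 53*(-24)*66 = 23/3 - (-1272)*66 = 23/3 - 1*(-83952) = 23/3 + 83952 = 251879/3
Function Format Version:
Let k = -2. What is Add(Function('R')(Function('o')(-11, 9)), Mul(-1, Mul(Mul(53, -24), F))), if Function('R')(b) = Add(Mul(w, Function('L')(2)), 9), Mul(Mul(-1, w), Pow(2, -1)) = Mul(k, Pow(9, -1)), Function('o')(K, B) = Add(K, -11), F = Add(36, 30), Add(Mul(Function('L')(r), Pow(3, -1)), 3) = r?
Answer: Rational(251879, 3) ≈ 83960.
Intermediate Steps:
Function('L')(r) = Add(-9, Mul(3, r))
F = 66
Function('o')(K, B) = Add(-11, K)
w = Rational(4, 9) (w = Mul(-2, Mul(-2, Pow(9, -1))) = Mul(-2, Mul(-2, Rational(1, 9))) = Mul(-2, Rational(-2, 9)) = Rational(4, 9) ≈ 0.44444)
Function('R')(b) = Rational(23, 3) (Function('R')(b) = Add(Mul(Rational(4, 9), Add(-9, Mul(3, 2))), 9) = Add(Mul(Rational(4, 9), Add(-9, 6)), 9) = Add(Mul(Rational(4, 9), -3), 9) = Add(Rational(-4, 3), 9) = Rational(23, 3))
Add(Function('R')(Function('o')(-11, 9)), Mul(-1, Mul(Mul(53, -24), F))) = Add(Rational(23, 3), Mul(-1, Mul(Mul(53, -24), 66))) = Add(Rational(23, 3), Mul(-1, Mul(-1272, 66))) = Add(Rational(23, 3), Mul(-1, -83952)) = Add(Rational(23, 3), 83952) = Rational(251879, 3)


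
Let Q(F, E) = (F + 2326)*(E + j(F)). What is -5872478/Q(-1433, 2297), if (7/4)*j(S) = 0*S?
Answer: -5872478/2051221 ≈ -2.8629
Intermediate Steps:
j(S) = 0 (j(S) = 4*(0*S)/7 = (4/7)*0 = 0)
Q(F, E) = E*(2326 + F) (Q(F, E) = (F + 2326)*(E + 0) = (2326 + F)*E = E*(2326 + F))
-5872478/Q(-1433, 2297) = -5872478*1/(2297*(2326 - 1433)) = -5872478/(2297*893) = -5872478/2051221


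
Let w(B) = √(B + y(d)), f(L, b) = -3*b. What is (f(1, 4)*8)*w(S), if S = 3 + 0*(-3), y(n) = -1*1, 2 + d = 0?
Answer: -96*√2 ≈ -135.76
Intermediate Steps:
d = -2 (d = -2 + 0 = -2)
y(n) = -1
S = 3 (S = 3 + 0 = 3)
w(B) = √(-1 + B) (w(B) = √(B - 1) = √(-1 + B))
(f(1, 4)*8)*w(S) = (-3*4*8)*√(-1 + 3) = (-12*8)*√2 = -96*√2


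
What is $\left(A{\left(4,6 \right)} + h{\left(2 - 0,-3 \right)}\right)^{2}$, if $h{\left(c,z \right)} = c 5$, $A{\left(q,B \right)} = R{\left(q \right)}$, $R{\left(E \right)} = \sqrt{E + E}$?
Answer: $108 + 40 \sqrt{2} \approx 164.57$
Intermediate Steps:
$R{\left(E \right)} = \sqrt{2} \sqrt{E}$ ($R{\left(E \right)} = \sqrt{2 E} = \sqrt{2} \sqrt{E}$)
$A{\left(q,B \right)} = \sqrt{2} \sqrt{q}$
$h{\left(c,z \right)} = 5 c$
$\left(A{\left(4,6 \right)} + h{\left(2 - 0,-3 \right)}\right)^{2} = \left(\sqrt{2} \sqrt{4} + 5 \left(2 - 0\right)\right)^{2} = \left(\sqrt{2} \cdot 2 + 5 \left(2 + 0\right)\right)^{2} = \left(2 \sqrt{2} + 5 \cdot 2\right)^{2} = \left(2 \sqrt{2} + 10\right)^{2} = \left(10 + 2 \sqrt{2}\right)^{2}$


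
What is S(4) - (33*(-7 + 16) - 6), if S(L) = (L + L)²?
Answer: -227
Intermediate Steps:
S(L) = 4*L² (S(L) = (2*L)² = 4*L²)
S(4) - (33*(-7 + 16) - 6) = 4*4² - (33*(-7 + 16) - 6) = 4*16 - (33*9 - 6) = 64 - (297 - 6) = 64 - 1*291 = 64 - 291 = -227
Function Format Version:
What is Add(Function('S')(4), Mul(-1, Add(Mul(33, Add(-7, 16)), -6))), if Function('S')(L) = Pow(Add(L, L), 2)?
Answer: -227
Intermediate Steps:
Function('S')(L) = Mul(4, Pow(L, 2)) (Function('S')(L) = Pow(Mul(2, L), 2) = Mul(4, Pow(L, 2)))
Add(Function('S')(4), Mul(-1, Add(Mul(33, Add(-7, 16)), -6))) = Add(Mul(4, Pow(4, 2)), Mul(-1, Add(Mul(33, Add(-7, 16)), -6))) = Add(Mul(4, 16), Mul(-1, Add(Mul(33, 9), -6))) = Add(64, Mul(-1, Add(297, -6))) = Add(64, Mul(-1, 291)) = Add(64, -291) = -227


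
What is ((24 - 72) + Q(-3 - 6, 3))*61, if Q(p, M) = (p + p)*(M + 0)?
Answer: -6222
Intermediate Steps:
Q(p, M) = 2*M*p (Q(p, M) = (2*p)*M = 2*M*p)
((24 - 72) + Q(-3 - 6, 3))*61 = ((24 - 72) + 2*3*(-3 - 6))*61 = (-48 + 2*3*(-9))*61 = (-48 - 54)*61 = -102*61 = -6222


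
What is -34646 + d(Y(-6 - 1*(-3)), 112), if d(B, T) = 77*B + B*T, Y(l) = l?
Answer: -35213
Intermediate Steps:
-34646 + d(Y(-6 - 1*(-3)), 112) = -34646 + (-6 - 1*(-3))*(77 + 112) = -34646 + (-6 + 3)*189 = -34646 - 3*189 = -34646 - 567 = -35213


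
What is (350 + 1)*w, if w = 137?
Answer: 48087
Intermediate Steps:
(350 + 1)*w = (350 + 1)*137 = 351*137 = 48087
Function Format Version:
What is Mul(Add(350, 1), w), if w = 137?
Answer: 48087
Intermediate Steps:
Mul(Add(350, 1), w) = Mul(Add(350, 1), 137) = Mul(351, 137) = 48087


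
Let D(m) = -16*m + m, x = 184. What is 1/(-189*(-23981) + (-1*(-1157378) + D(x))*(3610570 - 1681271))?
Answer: 1/2227607885191 ≈ 4.4891e-13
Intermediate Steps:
D(m) = -15*m
1/(-189*(-23981) + (-1*(-1157378) + D(x))*(3610570 - 1681271)) = 1/(-189*(-23981) + (-1*(-1157378) - 15*184)*(3610570 - 1681271)) = 1/(4532409 + (1157378 - 2760)*1929299) = 1/(4532409 + 1154618*1929299) = 1/(4532409 + 2227603352782) = 1/2227607885191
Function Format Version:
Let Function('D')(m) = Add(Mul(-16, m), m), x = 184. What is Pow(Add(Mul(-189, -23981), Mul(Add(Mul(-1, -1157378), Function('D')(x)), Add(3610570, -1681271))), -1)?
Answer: Rational(1, 2227607885191) ≈ 4.4891e-13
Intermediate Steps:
Function('D')(m) = Mul(-15, m)
Pow(Add(Mul(-189, -23981), Mul(Add(Mul(-1, -1157378), Function('D')(x)), Add(3610570, -1681271))), -1) = Pow(Add(Mul(-189, -23981), Mul(Add(Mul(-1, -1157378), Mul(-15, 184)), Add(3610570, -1681271))), -1) = Pow(Add(4532409, Mul(Add(1157378, -2760), 1929299)), -1) = Pow(Add(4532409, Mul(1154618, 1929299)), -1) = Pow(Add(4532409, 2227603352782), -1) = Pow(2227607885191, -1) = Rational(1, 2227607885191)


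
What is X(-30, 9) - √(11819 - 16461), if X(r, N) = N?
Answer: 9 - I*√4642 ≈ 9.0 - 68.132*I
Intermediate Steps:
X(-30, 9) - √(11819 - 16461) = 9 - √(11819 - 16461) = 9 - √(-4642) = 9 - I*√4642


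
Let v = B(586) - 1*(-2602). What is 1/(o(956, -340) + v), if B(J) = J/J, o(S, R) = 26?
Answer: 1/2629 ≈ 0.00038037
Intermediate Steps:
B(J) = 1
v = 2603 (v = 1 - 1*(-2602) = 1 + 2602 = 2603)
1/(o(956, -340) + v) = 1/(26 + 2603) = 1/2629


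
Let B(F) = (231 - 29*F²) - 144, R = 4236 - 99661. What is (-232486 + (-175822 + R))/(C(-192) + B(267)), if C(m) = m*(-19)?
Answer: 167911/687882 ≈ 0.24410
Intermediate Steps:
C(m) = -19*m
R = -95425
B(F) = 87 - 29*F²
(-232486 + (-175822 + R))/(C(-192) + B(267)) = (-232486 + (-175822 - 95425))/(-19*(-192) + (87 - 29*267²)) = (-232486 - 271247)/(3648 + (87 - 29*71289)) = -503733/(3648 + (87 - 2067381)) = -503733/(3648 - 2067294) = -503733/(-2063646) = -503733*(-1/2063646) = 167911/687882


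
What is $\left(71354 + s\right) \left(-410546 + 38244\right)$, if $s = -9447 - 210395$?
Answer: $55282379376$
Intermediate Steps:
$s = -219842$ ($s = -9447 - 210395 = -219842$)
$\left(71354 + s\right) \left(-410546 + 38244\right) = \left(71354 - 219842\right) \left(-410546 + 38244\right) = \left(-148488\right) \left(-372302\right) = 55282379376$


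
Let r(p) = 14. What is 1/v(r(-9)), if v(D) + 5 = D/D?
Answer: -¼ ≈ -0.25000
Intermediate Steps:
v(D) = -4 (v(D) = -5 + D/D = -5 + 1 = -4)
1/v(r(-9)) = 1/(-4) = -¼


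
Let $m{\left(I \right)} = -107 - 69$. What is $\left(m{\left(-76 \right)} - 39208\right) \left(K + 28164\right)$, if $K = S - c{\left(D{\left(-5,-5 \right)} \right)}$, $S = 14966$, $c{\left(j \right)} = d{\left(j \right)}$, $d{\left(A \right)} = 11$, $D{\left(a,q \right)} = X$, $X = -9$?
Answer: $-1698198696$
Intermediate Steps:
$D{\left(a,q \right)} = -9$
$c{\left(j \right)} = 11$
$m{\left(I \right)} = -176$ ($m{\left(I \right)} = -107 - 69 = -176$)
$K = 14955$ ($K = 14966 - 11 = 14955$)
$\left(m{\left(-76 \right)} - 39208\right) \left(K + 28164\right) = \left(-176 - 39208\right) \left(14955 + 28164\right) = \left(-39384\right) 43119 = -1698198696$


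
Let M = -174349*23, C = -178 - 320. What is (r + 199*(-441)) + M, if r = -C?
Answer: -4097288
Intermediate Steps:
C = -498
r = 498 (r = -1*(-498) = 498)
M = -4010027
(r + 199*(-441)) + M = (498 + 199*(-441)) - 4010027 = (498 - 87759) - 4010027 = -87261 - 4010027 = -4097288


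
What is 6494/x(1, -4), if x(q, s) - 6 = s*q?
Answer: 3247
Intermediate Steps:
x(q, s) = 6 + q*s (x(q, s) = 6 + s*q = 6 + q*s)
6494/x(1, -4) = 6494/(6 + 1*(-4)) = 6494/(6 - 4) = 6494/2 = 6494*(½) = 3247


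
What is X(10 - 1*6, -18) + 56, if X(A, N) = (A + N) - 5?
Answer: 37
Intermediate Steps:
X(A, N) = -5 + A + N
X(10 - 1*6, -18) + 56 = (-5 + (10 - 1*6) - 18) + 56 = (-5 + (10 - 6) - 18) + 56 = (-5 + 4 - 18) + 56 = -19 + 56 = 37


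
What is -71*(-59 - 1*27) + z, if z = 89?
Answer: 6195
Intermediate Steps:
-71*(-59 - 1*27) + z = -71*(-59 - 1*27) + 89 = -71*(-59 - 27) + 89 = -71*(-86) + 89 = 6106 + 89 = 6195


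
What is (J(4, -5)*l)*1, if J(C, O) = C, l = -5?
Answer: -20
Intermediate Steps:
(J(4, -5)*l)*1 = (4*(-5))*1 = -20*1 = -20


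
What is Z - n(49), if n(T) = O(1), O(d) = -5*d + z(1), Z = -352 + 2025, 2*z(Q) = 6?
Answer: 1675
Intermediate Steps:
z(Q) = 3 (z(Q) = (½)*6 = 3)
Z = 1673
O(d) = 3 - 5*d (O(d) = -5*d + 3 = 3 - 5*d)
n(T) = -2 (n(T) = 3 - 5*1 = 3 - 5 = -2)
Z - n(49) = 1673 - 1*(-2) = 1673 + 2 = 1675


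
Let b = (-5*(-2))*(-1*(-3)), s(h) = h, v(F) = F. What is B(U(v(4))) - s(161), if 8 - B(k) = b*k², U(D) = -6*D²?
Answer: -276633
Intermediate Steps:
b = 30 (b = 10*3 = 30)
B(k) = 8 - 30*k²
B(U(v(4))) - s(161) = (8 - 30*(-6*4²)²) - 1*161 = (8 - 30*(-6*16)²) - 161 = (8 - 30*(-96)²) - 161 = (8 - 30*9216) - 161 = (8 - 276480) - 161 = -276472 - 161 = -276633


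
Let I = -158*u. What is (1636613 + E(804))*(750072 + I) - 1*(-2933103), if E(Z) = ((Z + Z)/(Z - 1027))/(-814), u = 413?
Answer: 101723565624546329/90761 ≈ 1.1208e+12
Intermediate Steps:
I = -65254 (I = -158*413 = -65254)
E(Z) = -Z/(407*(-1027 + Z)) (E(Z) = ((2*Z)/(-1027 + Z))*(-1/814) = (2*Z/(-1027 + Z))*(-1/814) = -Z/(407*(-1027 + Z)))
(1636613 + E(804))*(750072 + I) - 1*(-2933103) = (1636613 - 1*804/(-417989 + 407*804))*(750072 - 65254) - 1*(-2933103) = (1636613 - 1*804/(-417989 + 327228))*684818 + 2933103 = (1636613 - 1*804/(-90761))*684818 + 2933103 = (1636613 - 1*804*(-1/90761))*684818 + 2933103 = (1636613 + 804/90761)*684818 + 2933103 = (148540633297/90761)*684818 + 2933103 = 101723299413184946/90761 + 2933103 = 101723565624546329/90761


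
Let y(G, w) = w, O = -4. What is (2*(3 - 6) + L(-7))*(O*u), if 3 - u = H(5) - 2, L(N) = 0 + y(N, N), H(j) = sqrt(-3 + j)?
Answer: 260 - 52*sqrt(2) ≈ 186.46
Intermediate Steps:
L(N) = N (L(N) = 0 + N = N)
u = 5 - sqrt(2) (u = 3 - (sqrt(-3 + 5) - 2) = 3 - (sqrt(2) - 2) = 3 - (-2 + sqrt(2)) = 3 + (2 - sqrt(2)) = 5 - sqrt(2) ≈ 3.5858)
(2*(3 - 6) + L(-7))*(O*u) = (2*(3 - 6) - 7)*(-4*(5 - sqrt(2))) = (2*(-3) - 7)*(-20 + 4*sqrt(2)) = (-6 - 7)*(-20 + 4*sqrt(2)) = -13*(-20 + 4*sqrt(2)) = 260 - 52*sqrt(2)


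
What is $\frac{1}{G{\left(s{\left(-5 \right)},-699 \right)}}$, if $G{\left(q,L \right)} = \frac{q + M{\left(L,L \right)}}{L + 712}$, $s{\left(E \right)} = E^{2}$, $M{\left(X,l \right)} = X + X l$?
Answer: $\frac{13}{487927} \approx 2.6643 \cdot 10^{-5}$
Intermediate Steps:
$G{\left(q,L \right)} = \frac{q + L \left(1 + L\right)}{712 + L}$ ($G{\left(q,L \right)} = \frac{q + L \left(1 + L\right)}{L + 712} = \frac{q + L \left(1 + L\right)}{712 + L}$)
$\frac{1}{G{\left(s{\left(-5 \right)},-699 \right)}} = \frac{1}{\frac{1}{712 - 699} \left(\left(-5\right)^{2} - 699 \left(1 - 699\right)\right)} = \frac{1}{\frac{1}{13} \left(25 - -487902\right)} = \frac{1}{\frac{1}{13} \left(25 + 487902\right)} = \frac{1}{\frac{1}{13} \cdot 487927} = \frac{1}{\frac{487927}{13}} = \frac{13}{487927}$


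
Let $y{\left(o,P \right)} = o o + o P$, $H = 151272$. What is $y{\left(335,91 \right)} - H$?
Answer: $-8562$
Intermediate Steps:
$y{\left(o,P \right)} = o^{2} + P o$
$y{\left(335,91 \right)} - H = 335 \left(91 + 335\right) - 151272 = 335 \cdot 426 - 151272 = 142710 - 151272 = -8562$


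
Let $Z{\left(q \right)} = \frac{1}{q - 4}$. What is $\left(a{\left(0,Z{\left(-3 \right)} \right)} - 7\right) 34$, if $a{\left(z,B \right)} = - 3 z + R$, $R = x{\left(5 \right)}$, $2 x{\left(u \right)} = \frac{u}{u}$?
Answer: $-221$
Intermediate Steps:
$x{\left(u \right)} = \frac{1}{2}$ ($x{\left(u \right)} = \frac{u \frac{1}{u}}{2} = \frac{1}{2} \cdot 1 = \frac{1}{2}$)
$R = \frac{1}{2} \approx 0.5$
$Z{\left(q \right)} = \frac{1}{-4 + q}$
$a{\left(z,B \right)} = \frac{1}{2} - 3 z$ ($a{\left(z,B \right)} = - 3 z + \frac{1}{2} = \frac{1}{2} - 3 z$)
$\left(a{\left(0,Z{\left(-3 \right)} \right)} - 7\right) 34 = \left(\left(\frac{1}{2} - 0\right) - 7\right) 34 = \left(\left(\frac{1}{2} + 0\right) - 7\right) 34 = \left(\frac{1}{2} - 7\right) 34 = \left(- \frac{13}{2}\right) 34 = -221$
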